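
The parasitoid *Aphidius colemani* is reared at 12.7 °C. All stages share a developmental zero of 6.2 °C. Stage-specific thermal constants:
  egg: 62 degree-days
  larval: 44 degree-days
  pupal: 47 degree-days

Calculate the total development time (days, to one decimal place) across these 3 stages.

Daily accumulation at 12.7 °C = 12.7 − 6.2 = 6.5 DD/day.
Total K = 62 + 44 + 47 = 153 DD.
Total duration = 153 / 6.5 = 23.538 ≈ 23.5 days.

23.5 days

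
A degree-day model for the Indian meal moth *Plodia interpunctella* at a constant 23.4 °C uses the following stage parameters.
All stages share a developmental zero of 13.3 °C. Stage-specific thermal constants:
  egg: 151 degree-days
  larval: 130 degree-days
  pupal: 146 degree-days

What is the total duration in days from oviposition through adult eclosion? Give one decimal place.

42.3 days

Daily accumulation at 23.4 °C = 23.4 − 13.3 = 10.1 DD/day.
Total K = 151 + 130 + 146 = 427 DD.
Total duration = 427 / 10.1 = 42.277 ≈ 42.3 days.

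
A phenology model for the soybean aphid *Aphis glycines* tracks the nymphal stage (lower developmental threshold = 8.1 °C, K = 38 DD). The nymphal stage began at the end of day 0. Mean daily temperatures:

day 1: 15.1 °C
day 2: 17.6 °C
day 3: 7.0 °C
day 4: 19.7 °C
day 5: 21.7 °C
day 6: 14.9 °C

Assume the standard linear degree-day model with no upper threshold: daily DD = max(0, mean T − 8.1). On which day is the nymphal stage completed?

Daily DD above 8.1 °C: 7.0, 9.5, 0.0, 11.6, 13.6, 6.8.
Cumulative: 7.0, 16.5, 16.5, 28.1, 41.7, 48.5.
The total first reaches 38 DD on day 5.

day 5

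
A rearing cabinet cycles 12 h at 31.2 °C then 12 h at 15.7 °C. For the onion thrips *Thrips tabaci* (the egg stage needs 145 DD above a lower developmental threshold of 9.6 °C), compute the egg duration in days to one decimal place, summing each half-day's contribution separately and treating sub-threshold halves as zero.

10.5 days

Day half: max(0, 31.2 − 9.6) × 0.5 = 21.6 × 0.5 = 10.80 DD.
Night half: max(0, 15.7 − 9.6) × 0.5 = 6.1 × 0.5 = 3.05 DD.
Per 24 h: 13.85 DD/day.
Duration = 145 / 13.85 = 10.469 ≈ 10.5 days.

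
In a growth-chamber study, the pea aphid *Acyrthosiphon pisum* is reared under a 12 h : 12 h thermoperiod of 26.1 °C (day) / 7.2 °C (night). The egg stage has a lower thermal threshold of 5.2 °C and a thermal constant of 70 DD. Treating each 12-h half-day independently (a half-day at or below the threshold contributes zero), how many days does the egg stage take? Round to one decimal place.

Day half: max(0, 26.1 − 5.2) × 0.5 = 20.9 × 0.5 = 10.45 DD.
Night half: max(0, 7.2 − 5.2) × 0.5 = 2.0 × 0.5 = 1.00 DD.
Per 24 h: 11.45 DD/day.
Duration = 70 / 11.45 = 6.114 ≈ 6.1 days.

6.1 days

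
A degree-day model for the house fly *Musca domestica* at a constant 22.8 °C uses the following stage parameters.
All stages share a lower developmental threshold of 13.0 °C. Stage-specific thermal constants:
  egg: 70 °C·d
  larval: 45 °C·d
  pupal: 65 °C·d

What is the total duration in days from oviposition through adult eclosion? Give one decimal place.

Daily accumulation at 22.8 °C = 22.8 − 13.0 = 9.8 DD/day.
Total K = 70 + 45 + 65 = 180 DD.
Total duration = 180 / 9.8 = 18.367 ≈ 18.4 days.

18.4 days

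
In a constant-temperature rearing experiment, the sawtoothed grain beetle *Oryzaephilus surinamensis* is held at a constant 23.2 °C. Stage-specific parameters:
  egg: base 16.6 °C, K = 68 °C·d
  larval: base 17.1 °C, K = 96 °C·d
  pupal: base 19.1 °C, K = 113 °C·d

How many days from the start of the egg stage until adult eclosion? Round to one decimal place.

egg: 68 / (23.2 − 16.6) = 68 / 6.6 = 10.303 d.
larval: 96 / (23.2 − 17.1) = 96 / 6.1 = 15.738 d.
pupal: 113 / (23.2 − 19.1) = 113 / 4.1 = 27.561 d.
Sum = 53.602 ≈ 53.6 days.

53.6 days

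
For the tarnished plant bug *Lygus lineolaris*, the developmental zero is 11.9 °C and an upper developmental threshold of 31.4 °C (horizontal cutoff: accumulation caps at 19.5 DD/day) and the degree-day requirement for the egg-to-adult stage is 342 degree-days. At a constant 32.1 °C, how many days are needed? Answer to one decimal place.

Temperature 32.1 °C exceeds the upper threshold, so daily accumulation caps at 31.4 − 11.9 = 19.5 DD/day.
Duration = 342 / 19.5 = 17.538 ≈ 17.5 days.

17.5 days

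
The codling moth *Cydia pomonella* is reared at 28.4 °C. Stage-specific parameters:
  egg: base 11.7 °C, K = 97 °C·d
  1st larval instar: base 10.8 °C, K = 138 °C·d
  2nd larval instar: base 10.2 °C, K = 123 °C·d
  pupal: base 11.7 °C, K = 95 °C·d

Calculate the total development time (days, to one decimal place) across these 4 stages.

26.1 days

egg: 97 / (28.4 − 11.7) = 97 / 16.7 = 5.808 d.
1st larval instar: 138 / (28.4 − 10.8) = 138 / 17.6 = 7.841 d.
2nd larval instar: 123 / (28.4 − 10.2) = 123 / 18.2 = 6.758 d.
pupal: 95 / (28.4 − 11.7) = 95 / 16.7 = 5.689 d.
Sum = 26.096 ≈ 26.1 days.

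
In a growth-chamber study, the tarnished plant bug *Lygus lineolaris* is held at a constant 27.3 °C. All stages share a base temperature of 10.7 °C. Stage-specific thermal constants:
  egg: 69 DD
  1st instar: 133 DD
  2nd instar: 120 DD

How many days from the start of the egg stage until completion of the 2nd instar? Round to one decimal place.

Daily accumulation at 27.3 °C = 27.3 − 10.7 = 16.6 DD/day.
Total K = 69 + 133 + 120 = 322 DD.
Total duration = 322 / 16.6 = 19.398 ≈ 19.4 days.

19.4 days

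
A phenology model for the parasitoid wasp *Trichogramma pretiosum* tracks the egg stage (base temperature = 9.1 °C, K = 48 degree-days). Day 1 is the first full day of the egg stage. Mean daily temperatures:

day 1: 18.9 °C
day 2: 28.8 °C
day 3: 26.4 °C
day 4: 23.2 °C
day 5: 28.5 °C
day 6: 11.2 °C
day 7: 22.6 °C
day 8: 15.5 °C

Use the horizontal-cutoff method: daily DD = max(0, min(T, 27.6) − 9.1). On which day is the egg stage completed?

day 4

Daily DD above 9.1 °C (capped at 18.5): 9.8, 18.5, 17.3, 14.1, 18.5, 2.1, 13.5, 6.4.
Cumulative: 9.8, 28.3, 45.6, 59.7, 78.2, 80.3, 93.8, 100.2.
The total first reaches 48 DD on day 4.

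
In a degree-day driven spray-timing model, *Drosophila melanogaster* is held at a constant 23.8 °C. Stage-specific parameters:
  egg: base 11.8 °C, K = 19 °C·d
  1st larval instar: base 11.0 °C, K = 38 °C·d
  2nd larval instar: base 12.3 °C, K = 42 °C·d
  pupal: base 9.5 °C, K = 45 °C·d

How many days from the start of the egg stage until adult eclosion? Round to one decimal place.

egg: 19 / (23.8 − 11.8) = 19 / 12.0 = 1.583 d.
1st larval instar: 38 / (23.8 − 11.0) = 38 / 12.8 = 2.969 d.
2nd larval instar: 42 / (23.8 − 12.3) = 42 / 11.5 = 3.652 d.
pupal: 45 / (23.8 − 9.5) = 45 / 14.3 = 3.147 d.
Sum = 11.351 ≈ 11.4 days.

11.4 days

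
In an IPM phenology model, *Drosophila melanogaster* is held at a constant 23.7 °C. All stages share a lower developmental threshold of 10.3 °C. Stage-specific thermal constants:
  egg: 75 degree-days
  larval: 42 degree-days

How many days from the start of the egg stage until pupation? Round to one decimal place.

8.7 days

Daily accumulation at 23.7 °C = 23.7 − 10.3 = 13.4 DD/day.
Total K = 75 + 42 = 117 DD.
Total duration = 117 / 13.4 = 8.731 ≈ 8.7 days.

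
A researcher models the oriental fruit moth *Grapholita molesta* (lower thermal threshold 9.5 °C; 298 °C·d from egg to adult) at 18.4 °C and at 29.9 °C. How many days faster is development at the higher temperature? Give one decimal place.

18.9 days

At 18.4 °C: 298 / (18.4 − 9.5) = 298 / 8.9 = 33.483 d.
At 29.9 °C: 298 / (29.9 − 9.5) = 298 / 20.4 = 14.608 d.
Difference = |33.483 − 14.608| = 18.875 ≈ 18.9 days.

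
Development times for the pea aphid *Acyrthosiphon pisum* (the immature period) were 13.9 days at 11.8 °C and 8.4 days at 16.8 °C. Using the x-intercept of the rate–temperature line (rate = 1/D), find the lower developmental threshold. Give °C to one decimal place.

Linear rate model ⇒ the product D·(T − T_b) is constant across temperatures.
13.9·(11.8 − T_b) = 8.4·(16.8 − T_b)
T_b = (13.9·11.8 − 8.4·16.8) / (13.9 − 8.4) = 22.90 / 5.5 = 4.164 °C ≈ 4.2 °C.

4.2 °C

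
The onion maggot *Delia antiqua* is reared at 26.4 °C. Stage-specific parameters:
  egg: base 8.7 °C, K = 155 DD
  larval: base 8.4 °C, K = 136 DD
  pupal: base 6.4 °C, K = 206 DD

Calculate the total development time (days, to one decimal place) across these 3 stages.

26.6 days

egg: 155 / (26.4 − 8.7) = 155 / 17.7 = 8.757 d.
larval: 136 / (26.4 − 8.4) = 136 / 18.0 = 7.556 d.
pupal: 206 / (26.4 − 6.4) = 206 / 20.0 = 10.300 d.
Sum = 26.613 ≈ 26.6 days.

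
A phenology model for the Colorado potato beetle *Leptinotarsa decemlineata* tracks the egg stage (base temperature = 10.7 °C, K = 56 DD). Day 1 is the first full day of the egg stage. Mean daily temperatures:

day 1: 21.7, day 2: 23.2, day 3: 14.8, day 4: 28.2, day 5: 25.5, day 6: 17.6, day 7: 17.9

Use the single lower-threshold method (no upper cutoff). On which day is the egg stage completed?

Daily DD above 10.7 °C: 11.0, 12.5, 4.1, 17.5, 14.8, 6.9, 7.2.
Cumulative: 11.0, 23.5, 27.6, 45.1, 59.9, 66.8, 74.0.
The total first reaches 56 DD on day 5.

day 5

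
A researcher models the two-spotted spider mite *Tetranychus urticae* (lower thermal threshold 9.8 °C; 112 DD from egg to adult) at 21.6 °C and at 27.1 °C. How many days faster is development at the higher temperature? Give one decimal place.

At 21.6 °C: 112 / (21.6 − 9.8) = 112 / 11.8 = 9.492 d.
At 27.1 °C: 112 / (27.1 − 9.8) = 112 / 17.3 = 6.474 d.
Difference = |9.492 − 6.474| = 3.018 ≈ 3.0 days.

3.0 days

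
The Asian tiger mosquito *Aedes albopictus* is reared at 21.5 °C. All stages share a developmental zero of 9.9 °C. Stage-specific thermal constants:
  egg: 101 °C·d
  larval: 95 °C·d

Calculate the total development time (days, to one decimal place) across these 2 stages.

Daily accumulation at 21.5 °C = 21.5 − 9.9 = 11.6 DD/day.
Total K = 101 + 95 = 196 DD.
Total duration = 196 / 11.6 = 16.897 ≈ 16.9 days.

16.9 days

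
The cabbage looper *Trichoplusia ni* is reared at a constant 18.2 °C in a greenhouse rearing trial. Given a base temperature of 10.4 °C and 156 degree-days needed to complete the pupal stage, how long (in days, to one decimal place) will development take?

Daily accumulation = 18.2 − 10.4 = 7.8 DD/day.
Duration = 156 / 7.8 = 20.000 ≈ 20.0 days.

20.0 days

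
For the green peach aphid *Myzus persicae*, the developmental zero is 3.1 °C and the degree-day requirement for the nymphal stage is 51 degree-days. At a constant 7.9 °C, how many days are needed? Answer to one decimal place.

10.6 days

Daily accumulation = 7.9 − 3.1 = 4.8 DD/day.
Duration = 51 / 4.8 = 10.625 ≈ 10.6 days.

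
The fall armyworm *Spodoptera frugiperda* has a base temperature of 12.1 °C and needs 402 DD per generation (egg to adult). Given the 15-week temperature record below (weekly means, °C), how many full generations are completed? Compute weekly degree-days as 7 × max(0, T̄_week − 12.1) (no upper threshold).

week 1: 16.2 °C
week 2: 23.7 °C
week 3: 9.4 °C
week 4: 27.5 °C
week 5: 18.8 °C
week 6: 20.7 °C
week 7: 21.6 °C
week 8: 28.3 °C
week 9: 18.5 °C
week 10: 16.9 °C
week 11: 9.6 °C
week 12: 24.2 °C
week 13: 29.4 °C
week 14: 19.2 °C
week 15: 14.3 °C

Weekly DD (7 × max(0, T̄ − 12.1)): 28.7, 81.2, 0.0, 107.8, 46.9, 60.2, 66.5, 113.4, 44.8, 33.6, 0.0, 84.7, 121.1, 49.7, 15.4.
Season total = 854.0 DD.
Complete generations = ⌊854.0 / 402⌋ = 2.

2 generations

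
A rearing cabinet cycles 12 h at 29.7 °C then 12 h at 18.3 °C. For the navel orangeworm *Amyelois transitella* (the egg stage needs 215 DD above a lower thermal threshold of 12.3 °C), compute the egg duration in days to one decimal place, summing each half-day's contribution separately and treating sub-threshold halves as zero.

18.4 days

Day half: max(0, 29.7 − 12.3) × 0.5 = 17.4 × 0.5 = 8.70 DD.
Night half: max(0, 18.3 − 12.3) × 0.5 = 6.0 × 0.5 = 3.00 DD.
Per 24 h: 11.70 DD/day.
Duration = 215 / 11.70 = 18.376 ≈ 18.4 days.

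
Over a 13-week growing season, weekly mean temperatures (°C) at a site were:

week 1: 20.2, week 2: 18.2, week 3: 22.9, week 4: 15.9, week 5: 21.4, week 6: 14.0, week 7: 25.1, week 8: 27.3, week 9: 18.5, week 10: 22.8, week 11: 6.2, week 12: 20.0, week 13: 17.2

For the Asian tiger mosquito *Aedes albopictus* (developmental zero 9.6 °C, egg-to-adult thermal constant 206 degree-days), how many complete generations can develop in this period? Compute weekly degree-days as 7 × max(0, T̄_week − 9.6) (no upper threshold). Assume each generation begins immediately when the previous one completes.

4 generations

Weekly DD (7 × max(0, T̄ − 9.6)): 74.2, 60.2, 93.1, 44.1, 82.6, 30.8, 108.5, 123.9, 62.3, 92.4, 0.0, 72.8, 53.2.
Season total = 898.1 DD.
Complete generations = ⌊898.1 / 206⌋ = 4.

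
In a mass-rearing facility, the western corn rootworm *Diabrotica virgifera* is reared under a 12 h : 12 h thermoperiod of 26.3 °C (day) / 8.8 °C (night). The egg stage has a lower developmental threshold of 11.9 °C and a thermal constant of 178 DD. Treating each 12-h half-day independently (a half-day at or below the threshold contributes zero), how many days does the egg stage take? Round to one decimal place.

Day half: max(0, 26.3 − 11.9) × 0.5 = 14.4 × 0.5 = 7.20 DD.
Night half: max(0, 8.8 − 11.9) × 0.5 = 0.0 × 0.5 = 0.00 DD.
Per 24 h: 7.20 DD/day.
Duration = 178 / 7.20 = 24.722 ≈ 24.7 days.

24.7 days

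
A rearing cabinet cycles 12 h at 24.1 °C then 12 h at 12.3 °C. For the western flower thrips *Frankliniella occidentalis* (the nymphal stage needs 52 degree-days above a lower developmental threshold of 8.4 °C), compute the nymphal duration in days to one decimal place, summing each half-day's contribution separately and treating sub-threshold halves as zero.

5.3 days

Day half: max(0, 24.1 − 8.4) × 0.5 = 15.7 × 0.5 = 7.85 DD.
Night half: max(0, 12.3 − 8.4) × 0.5 = 3.9 × 0.5 = 1.95 DD.
Per 24 h: 9.80 DD/day.
Duration = 52 / 9.80 = 5.306 ≈ 5.3 days.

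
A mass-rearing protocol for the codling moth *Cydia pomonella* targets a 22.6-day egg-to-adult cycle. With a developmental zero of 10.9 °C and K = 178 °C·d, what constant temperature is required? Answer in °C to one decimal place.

18.8 °C

Required daily accumulation = 178 / 22.6 = 7.876 DD/day.
T = T_base + 7.876 = 10.9 + 7.876 = 18.776 ≈ 18.8 °C.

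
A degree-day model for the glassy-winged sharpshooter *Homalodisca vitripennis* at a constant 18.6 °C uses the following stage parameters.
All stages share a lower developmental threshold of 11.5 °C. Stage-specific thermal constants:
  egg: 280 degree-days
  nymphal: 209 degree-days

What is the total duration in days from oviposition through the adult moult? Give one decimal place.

68.9 days

Daily accumulation at 18.6 °C = 18.6 − 11.5 = 7.1 DD/day.
Total K = 280 + 209 = 489 DD.
Total duration = 489 / 7.1 = 68.873 ≈ 68.9 days.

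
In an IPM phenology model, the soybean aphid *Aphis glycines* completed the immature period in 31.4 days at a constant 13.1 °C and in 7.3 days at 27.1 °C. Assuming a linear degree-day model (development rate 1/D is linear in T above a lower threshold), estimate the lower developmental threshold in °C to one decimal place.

Linear rate model ⇒ the product D·(T − T_b) is constant across temperatures.
31.4·(13.1 − T_b) = 7.3·(27.1 − T_b)
T_b = (31.4·13.1 − 7.3·27.1) / (31.4 − 7.3) = 213.51 / 24.1 = 8.859 °C ≈ 8.9 °C.

8.9 °C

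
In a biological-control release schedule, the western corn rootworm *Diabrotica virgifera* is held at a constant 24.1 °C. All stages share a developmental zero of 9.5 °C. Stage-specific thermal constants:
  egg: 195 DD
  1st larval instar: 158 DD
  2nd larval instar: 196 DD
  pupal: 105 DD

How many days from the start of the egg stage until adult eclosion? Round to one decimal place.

Daily accumulation at 24.1 °C = 24.1 − 9.5 = 14.6 DD/day.
Total K = 195 + 158 + 196 + 105 = 654 DD.
Total duration = 654 / 14.6 = 44.795 ≈ 44.8 days.

44.8 days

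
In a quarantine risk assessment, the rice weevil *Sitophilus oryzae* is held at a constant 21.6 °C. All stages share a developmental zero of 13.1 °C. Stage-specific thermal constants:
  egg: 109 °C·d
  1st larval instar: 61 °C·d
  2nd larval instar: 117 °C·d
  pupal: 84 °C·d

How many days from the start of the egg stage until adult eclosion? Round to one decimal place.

43.6 days

Daily accumulation at 21.6 °C = 21.6 − 13.1 = 8.5 DD/day.
Total K = 109 + 61 + 117 + 84 = 371 DD.
Total duration = 371 / 8.5 = 43.647 ≈ 43.6 days.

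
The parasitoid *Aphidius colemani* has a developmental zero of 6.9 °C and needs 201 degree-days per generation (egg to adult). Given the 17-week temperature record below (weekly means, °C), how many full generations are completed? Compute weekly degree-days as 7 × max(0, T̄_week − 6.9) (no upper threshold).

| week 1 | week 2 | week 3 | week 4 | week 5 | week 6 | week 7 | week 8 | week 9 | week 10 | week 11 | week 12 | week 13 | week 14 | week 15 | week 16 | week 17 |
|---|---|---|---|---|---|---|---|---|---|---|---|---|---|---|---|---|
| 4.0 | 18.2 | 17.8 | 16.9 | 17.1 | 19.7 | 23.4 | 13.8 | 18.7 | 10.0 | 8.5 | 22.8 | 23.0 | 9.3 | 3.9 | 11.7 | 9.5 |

4 generations

Weekly DD (7 × max(0, T̄ − 6.9)): 0.0, 79.1, 76.3, 70.0, 71.4, 89.6, 115.5, 48.3, 82.6, 21.7, 11.2, 111.3, 112.7, 16.8, 0.0, 33.6, 18.2.
Season total = 958.3 DD.
Complete generations = ⌊958.3 / 201⌋ = 4.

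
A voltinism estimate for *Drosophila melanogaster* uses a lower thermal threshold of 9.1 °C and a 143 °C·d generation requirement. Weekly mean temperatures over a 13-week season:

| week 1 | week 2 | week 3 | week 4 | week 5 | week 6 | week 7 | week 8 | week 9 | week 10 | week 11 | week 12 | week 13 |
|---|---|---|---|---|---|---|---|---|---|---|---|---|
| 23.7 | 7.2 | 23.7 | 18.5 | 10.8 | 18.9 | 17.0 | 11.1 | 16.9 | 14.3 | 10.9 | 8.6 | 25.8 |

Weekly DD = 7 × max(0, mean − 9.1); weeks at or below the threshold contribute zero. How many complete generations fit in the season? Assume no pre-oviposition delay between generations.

4 generations

Weekly DD (7 × max(0, T̄ − 9.1)): 102.2, 0.0, 102.2, 65.8, 11.9, 68.6, 55.3, 14.0, 54.6, 36.4, 12.6, 0.0, 116.9.
Season total = 640.5 DD.
Complete generations = ⌊640.5 / 143⌋ = 4.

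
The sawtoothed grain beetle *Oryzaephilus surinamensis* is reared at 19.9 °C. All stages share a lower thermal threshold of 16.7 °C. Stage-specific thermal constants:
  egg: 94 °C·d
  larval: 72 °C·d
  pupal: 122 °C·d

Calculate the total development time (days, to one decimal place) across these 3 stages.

90.0 days

Daily accumulation at 19.9 °C = 19.9 − 16.7 = 3.2 DD/day.
Total K = 94 + 72 + 122 = 288 DD.
Total duration = 288 / 3.2 = 90.000 ≈ 90.0 days.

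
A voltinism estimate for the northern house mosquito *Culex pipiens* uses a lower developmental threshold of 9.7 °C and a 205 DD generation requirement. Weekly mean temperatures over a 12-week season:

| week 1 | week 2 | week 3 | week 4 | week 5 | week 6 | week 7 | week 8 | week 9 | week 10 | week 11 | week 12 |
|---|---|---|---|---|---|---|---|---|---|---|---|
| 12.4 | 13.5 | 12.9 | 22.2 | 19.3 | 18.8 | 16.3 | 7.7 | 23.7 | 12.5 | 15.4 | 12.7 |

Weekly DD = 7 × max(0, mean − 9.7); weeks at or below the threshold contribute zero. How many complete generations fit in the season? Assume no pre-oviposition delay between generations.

Weekly DD (7 × max(0, T̄ − 9.7)): 18.9, 26.6, 22.4, 87.5, 67.2, 63.7, 46.2, 0.0, 98.0, 19.6, 39.9, 21.0.
Season total = 511.0 DD.
Complete generations = ⌊511.0 / 205⌋ = 2.

2 generations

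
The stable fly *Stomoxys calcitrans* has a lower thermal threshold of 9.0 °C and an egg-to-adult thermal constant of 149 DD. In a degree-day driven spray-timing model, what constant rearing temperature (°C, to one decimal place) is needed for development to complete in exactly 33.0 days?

13.5 °C

Required daily accumulation = 149 / 33.0 = 4.515 DD/day.
T = T_base + 4.515 = 9.0 + 4.515 = 13.515 ≈ 13.5 °C.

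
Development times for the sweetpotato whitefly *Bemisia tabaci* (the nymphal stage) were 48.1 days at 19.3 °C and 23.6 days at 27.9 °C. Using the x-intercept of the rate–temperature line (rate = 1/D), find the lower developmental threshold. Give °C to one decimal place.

Equal thermal constants: D₁(T₁ − T_b) = D₂(T₂ − T_b).
48.1·(19.3 − T_b) = 23.6·(27.9 − T_b)
T_b = (48.1·19.3 − 23.6·27.9) / (48.1 − 23.6) = 269.89 / 24.5 = 11.016 °C ≈ 11.0 °C.

11.0 °C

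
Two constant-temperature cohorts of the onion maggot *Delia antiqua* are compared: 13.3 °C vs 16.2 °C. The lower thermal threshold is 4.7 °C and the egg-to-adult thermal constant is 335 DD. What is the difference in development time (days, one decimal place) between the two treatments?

At 13.3 °C: 335 / (13.3 − 4.7) = 335 / 8.6 = 38.953 d.
At 16.2 °C: 335 / (16.2 − 4.7) = 335 / 11.5 = 29.130 d.
Difference = |38.953 − 29.130| = 9.823 ≈ 9.8 days.

9.8 days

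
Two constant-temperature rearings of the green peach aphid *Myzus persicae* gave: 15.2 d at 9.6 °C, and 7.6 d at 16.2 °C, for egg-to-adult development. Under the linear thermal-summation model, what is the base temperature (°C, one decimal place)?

Equal thermal constants: D₁(T₁ − T_b) = D₂(T₂ − T_b).
15.2·(9.6 − T_b) = 7.6·(16.2 − T_b)
T_b = (15.2·9.6 − 7.6·16.2) / (15.2 − 7.6) = 22.80 / 7.6 = 3.000 °C ≈ 3.0 °C.

3.0 °C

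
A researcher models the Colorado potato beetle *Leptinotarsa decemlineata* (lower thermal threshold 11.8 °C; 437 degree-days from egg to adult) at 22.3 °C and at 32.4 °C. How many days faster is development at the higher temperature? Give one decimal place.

At 22.3 °C: 437 / (22.3 − 11.8) = 437 / 10.5 = 41.619 d.
At 32.4 °C: 437 / (32.4 − 11.8) = 437 / 20.6 = 21.214 d.
Difference = |41.619 − 21.214| = 20.405 ≈ 20.4 days.

20.4 days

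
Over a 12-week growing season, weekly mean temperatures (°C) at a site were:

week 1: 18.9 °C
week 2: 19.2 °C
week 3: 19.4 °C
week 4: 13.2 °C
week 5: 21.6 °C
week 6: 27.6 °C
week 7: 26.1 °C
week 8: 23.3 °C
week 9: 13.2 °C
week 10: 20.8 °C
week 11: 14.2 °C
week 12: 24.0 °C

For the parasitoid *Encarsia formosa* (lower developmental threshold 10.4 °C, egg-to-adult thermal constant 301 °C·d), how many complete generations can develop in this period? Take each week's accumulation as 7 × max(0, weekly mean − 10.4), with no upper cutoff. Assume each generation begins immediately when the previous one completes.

2 generations

Weekly DD (7 × max(0, T̄ − 10.4)): 59.5, 61.6, 63.0, 19.6, 78.4, 120.4, 109.9, 90.3, 19.6, 72.8, 26.6, 95.2.
Season total = 816.9 DD.
Complete generations = ⌊816.9 / 301⌋ = 2.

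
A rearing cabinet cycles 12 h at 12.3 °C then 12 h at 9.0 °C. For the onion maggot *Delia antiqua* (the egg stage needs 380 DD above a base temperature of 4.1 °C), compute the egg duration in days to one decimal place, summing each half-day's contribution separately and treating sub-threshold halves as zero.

58.0 days

Day half: max(0, 12.3 − 4.1) × 0.5 = 8.2 × 0.5 = 4.10 DD.
Night half: max(0, 9.0 − 4.1) × 0.5 = 4.9 × 0.5 = 2.45 DD.
Per 24 h: 6.55 DD/day.
Duration = 380 / 6.55 = 58.015 ≈ 58.0 days.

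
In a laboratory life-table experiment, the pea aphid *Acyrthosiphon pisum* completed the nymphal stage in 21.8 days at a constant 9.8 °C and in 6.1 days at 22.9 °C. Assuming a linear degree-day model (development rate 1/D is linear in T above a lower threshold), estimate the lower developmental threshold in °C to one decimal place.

4.7 °C

Linear rate model ⇒ the product D·(T − T_b) is constant across temperatures.
21.8·(9.8 − T_b) = 6.1·(22.9 − T_b)
T_b = (21.8·9.8 − 6.1·22.9) / (21.8 − 6.1) = 73.95 / 15.7 = 4.710 °C ≈ 4.7 °C.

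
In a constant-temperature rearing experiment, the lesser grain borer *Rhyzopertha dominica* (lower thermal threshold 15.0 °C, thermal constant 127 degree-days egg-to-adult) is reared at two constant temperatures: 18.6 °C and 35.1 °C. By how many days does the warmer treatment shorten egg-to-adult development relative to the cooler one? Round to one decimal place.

29.0 days

At 18.6 °C: 127 / (18.6 − 15.0) = 127 / 3.6 = 35.278 d.
At 35.1 °C: 127 / (35.1 − 15.0) = 127 / 20.1 = 6.318 d.
Difference = |35.278 − 6.318| = 28.959 ≈ 29.0 days.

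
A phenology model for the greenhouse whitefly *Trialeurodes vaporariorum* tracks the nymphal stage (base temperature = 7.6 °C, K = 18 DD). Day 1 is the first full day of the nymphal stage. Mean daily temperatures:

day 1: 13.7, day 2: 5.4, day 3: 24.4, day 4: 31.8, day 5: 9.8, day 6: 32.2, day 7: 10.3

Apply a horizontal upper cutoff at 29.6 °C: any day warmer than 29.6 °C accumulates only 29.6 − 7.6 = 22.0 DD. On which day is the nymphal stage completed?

day 3

Daily DD above 7.6 °C (capped at 22.0): 6.1, 0.0, 16.8, 22.0, 2.2, 22.0, 2.7.
Cumulative: 6.1, 6.1, 22.9, 44.9, 47.1, 69.1, 71.8.
The total first reaches 18 DD on day 3.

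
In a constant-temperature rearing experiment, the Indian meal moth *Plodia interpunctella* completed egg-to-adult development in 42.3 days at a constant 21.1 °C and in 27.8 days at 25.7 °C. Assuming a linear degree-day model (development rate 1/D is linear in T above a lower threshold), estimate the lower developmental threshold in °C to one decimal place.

12.3 °C

Equal thermal constants: D₁(T₁ − T_b) = D₂(T₂ − T_b).
42.3·(21.1 − T_b) = 27.8·(25.7 − T_b)
T_b = (42.3·21.1 − 27.8·25.7) / (42.3 − 27.8) = 178.07 / 14.5 = 12.281 °C ≈ 12.3 °C.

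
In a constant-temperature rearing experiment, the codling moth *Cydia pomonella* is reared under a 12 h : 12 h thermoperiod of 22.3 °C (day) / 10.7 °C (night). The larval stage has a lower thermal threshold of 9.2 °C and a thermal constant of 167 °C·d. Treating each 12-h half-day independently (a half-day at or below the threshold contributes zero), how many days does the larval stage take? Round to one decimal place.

Day half: max(0, 22.3 − 9.2) × 0.5 = 13.1 × 0.5 = 6.55 DD.
Night half: max(0, 10.7 − 9.2) × 0.5 = 1.5 × 0.5 = 0.75 DD.
Per 24 h: 7.30 DD/day.
Duration = 167 / 7.30 = 22.877 ≈ 22.9 days.

22.9 days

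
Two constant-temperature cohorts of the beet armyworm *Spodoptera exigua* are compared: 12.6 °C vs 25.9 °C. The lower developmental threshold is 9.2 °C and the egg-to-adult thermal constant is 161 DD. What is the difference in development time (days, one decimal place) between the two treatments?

At 12.6 °C: 161 / (12.6 − 9.2) = 161 / 3.4 = 47.353 d.
At 25.9 °C: 161 / (25.9 − 9.2) = 161 / 16.7 = 9.641 d.
Difference = |47.353 − 9.641| = 37.712 ≈ 37.7 days.

37.7 days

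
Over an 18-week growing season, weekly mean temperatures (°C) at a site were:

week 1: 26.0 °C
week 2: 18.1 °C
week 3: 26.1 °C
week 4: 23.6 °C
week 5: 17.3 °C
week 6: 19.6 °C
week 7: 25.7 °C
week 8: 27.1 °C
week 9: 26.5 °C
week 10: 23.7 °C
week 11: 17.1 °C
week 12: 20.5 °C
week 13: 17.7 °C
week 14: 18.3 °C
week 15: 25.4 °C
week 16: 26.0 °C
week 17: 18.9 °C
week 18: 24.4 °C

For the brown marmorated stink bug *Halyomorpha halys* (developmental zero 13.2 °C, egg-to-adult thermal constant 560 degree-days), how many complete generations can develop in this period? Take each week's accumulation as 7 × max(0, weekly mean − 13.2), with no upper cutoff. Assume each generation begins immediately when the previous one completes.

Weekly DD (7 × max(0, T̄ − 13.2)): 89.6, 34.3, 90.3, 72.8, 28.7, 44.8, 87.5, 97.3, 93.1, 73.5, 27.3, 51.1, 31.5, 35.7, 85.4, 89.6, 39.9, 78.4.
Season total = 1150.8 DD.
Complete generations = ⌊1150.8 / 560⌋ = 2.

2 generations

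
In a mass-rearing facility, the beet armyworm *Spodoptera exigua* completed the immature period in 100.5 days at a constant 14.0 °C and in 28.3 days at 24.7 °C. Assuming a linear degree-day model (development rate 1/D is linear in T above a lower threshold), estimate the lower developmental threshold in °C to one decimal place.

Equal thermal constants: D₁(T₁ − T_b) = D₂(T₂ − T_b).
100.5·(14.0 − T_b) = 28.3·(24.7 − T_b)
T_b = (100.5·14.0 − 28.3·24.7) / (100.5 − 28.3) = 707.99 / 72.2 = 9.806 °C ≈ 9.8 °C.

9.8 °C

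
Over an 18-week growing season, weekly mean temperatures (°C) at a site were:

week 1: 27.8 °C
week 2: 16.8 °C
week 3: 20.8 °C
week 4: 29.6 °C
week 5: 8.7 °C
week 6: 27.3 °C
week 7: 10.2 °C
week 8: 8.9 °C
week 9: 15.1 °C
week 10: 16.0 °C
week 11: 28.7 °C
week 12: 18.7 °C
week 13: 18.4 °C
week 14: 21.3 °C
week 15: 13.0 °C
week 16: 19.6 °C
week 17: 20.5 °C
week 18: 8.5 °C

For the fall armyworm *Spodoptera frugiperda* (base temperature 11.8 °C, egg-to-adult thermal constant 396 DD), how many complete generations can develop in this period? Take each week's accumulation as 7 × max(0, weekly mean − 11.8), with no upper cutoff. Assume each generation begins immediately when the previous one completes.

Weekly DD (7 × max(0, T̄ − 11.8)): 112.0, 35.0, 63.0, 124.6, 0.0, 108.5, 0.0, 0.0, 23.1, 29.4, 118.3, 48.3, 46.2, 66.5, 8.4, 54.6, 60.9, 0.0.
Season total = 898.8 DD.
Complete generations = ⌊898.8 / 396⌋ = 2.

2 generations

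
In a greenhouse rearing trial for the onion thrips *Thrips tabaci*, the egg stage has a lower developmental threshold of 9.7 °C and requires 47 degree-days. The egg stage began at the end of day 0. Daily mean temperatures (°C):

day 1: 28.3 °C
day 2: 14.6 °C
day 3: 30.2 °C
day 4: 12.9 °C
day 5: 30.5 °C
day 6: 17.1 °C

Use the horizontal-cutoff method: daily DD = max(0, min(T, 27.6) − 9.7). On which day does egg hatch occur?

Daily DD above 9.7 °C (capped at 17.9): 17.9, 4.9, 17.9, 3.2, 17.9, 7.4.
Cumulative: 17.9, 22.8, 40.7, 43.9, 61.8, 69.2.
The total first reaches 47 DD on day 5.

day 5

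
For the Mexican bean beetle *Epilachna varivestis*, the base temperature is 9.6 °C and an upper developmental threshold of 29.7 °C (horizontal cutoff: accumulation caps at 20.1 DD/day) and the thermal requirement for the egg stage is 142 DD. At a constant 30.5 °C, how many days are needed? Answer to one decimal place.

7.1 days

Temperature 30.5 °C exceeds the upper threshold, so daily accumulation caps at 29.7 − 9.6 = 20.1 DD/day.
Duration = 142 / 20.1 = 7.065 ≈ 7.1 days.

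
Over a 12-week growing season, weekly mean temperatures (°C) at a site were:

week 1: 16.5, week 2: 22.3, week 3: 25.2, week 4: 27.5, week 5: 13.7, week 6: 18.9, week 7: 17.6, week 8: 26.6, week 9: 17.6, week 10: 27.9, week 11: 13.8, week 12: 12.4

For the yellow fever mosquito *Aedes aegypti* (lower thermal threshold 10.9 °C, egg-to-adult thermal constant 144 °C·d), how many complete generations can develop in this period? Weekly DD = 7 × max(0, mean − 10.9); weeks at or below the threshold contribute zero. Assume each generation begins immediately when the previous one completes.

Weekly DD (7 × max(0, T̄ − 10.9)): 39.2, 79.8, 100.1, 116.2, 19.6, 56.0, 46.9, 109.9, 46.9, 119.0, 20.3, 10.5.
Season total = 764.4 DD.
Complete generations = ⌊764.4 / 144⌋ = 5.

5 generations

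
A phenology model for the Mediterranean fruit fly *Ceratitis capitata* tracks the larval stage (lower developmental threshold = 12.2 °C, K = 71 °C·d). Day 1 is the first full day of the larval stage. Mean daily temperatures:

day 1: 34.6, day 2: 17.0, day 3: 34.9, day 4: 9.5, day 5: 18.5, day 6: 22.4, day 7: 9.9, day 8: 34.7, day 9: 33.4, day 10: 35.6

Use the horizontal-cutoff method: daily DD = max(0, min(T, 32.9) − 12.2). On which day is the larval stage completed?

Daily DD above 12.2 °C (capped at 20.7): 20.7, 4.8, 20.7, 0.0, 6.3, 10.2, 0.0, 20.7, 20.7, 20.7.
Cumulative: 20.7, 25.5, 46.2, 46.2, 52.5, 62.7, 62.7, 83.4, 104.1, 124.8.
The total first reaches 71 DD on day 8.

day 8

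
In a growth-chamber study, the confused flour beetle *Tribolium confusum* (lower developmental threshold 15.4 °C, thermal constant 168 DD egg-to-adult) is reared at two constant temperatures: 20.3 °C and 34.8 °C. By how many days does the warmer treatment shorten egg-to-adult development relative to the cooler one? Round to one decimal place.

At 20.3 °C: 168 / (20.3 − 15.4) = 168 / 4.9 = 34.286 d.
At 34.8 °C: 168 / (34.8 − 15.4) = 168 / 19.4 = 8.660 d.
Difference = |34.286 − 8.660| = 25.626 ≈ 25.6 days.

25.6 days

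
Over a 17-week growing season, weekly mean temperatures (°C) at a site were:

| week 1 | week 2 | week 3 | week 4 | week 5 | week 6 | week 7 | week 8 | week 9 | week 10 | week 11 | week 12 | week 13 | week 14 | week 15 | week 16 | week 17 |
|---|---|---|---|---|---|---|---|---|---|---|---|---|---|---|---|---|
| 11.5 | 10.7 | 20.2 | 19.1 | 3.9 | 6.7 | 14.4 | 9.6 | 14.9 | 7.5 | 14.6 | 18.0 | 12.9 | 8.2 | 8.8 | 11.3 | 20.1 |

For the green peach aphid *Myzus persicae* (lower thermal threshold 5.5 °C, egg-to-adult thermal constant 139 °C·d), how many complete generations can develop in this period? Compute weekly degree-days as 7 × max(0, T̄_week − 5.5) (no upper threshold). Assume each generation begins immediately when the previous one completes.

Weekly DD (7 × max(0, T̄ − 5.5)): 42.0, 36.4, 102.9, 95.2, 0.0, 8.4, 62.3, 28.7, 65.8, 14.0, 63.7, 87.5, 51.8, 18.9, 23.1, 40.6, 102.2.
Season total = 843.5 DD.
Complete generations = ⌊843.5 / 139⌋ = 6.

6 generations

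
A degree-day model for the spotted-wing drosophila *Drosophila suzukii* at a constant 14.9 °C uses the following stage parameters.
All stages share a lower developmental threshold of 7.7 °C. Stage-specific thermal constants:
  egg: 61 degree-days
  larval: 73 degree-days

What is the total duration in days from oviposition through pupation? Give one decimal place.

18.6 days

Daily accumulation at 14.9 °C = 14.9 − 7.7 = 7.2 DD/day.
Total K = 61 + 73 = 134 DD.
Total duration = 134 / 7.2 = 18.611 ≈ 18.6 days.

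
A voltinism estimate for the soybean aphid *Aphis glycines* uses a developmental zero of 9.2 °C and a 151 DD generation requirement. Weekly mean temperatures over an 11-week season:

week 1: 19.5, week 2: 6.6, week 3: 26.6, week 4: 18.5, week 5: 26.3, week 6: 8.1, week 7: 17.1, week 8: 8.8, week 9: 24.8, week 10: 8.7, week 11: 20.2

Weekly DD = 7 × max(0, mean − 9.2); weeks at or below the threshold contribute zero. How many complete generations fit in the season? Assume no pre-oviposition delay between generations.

4 generations

Weekly DD (7 × max(0, T̄ − 9.2)): 72.1, 0.0, 121.8, 65.1, 119.7, 0.0, 55.3, 0.0, 109.2, 0.0, 77.0.
Season total = 620.2 DD.
Complete generations = ⌊620.2 / 151⌋ = 4.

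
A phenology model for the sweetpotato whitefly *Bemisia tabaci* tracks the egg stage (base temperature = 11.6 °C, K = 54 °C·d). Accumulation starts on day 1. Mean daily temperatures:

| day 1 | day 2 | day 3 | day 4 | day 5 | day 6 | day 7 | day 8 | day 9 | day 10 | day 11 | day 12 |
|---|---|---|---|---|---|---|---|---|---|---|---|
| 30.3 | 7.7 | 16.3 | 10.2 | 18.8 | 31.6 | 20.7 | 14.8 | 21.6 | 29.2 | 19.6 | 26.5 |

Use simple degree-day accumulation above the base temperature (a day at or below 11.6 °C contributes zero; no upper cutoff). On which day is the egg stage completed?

day 7

Daily DD above 11.6 °C: 18.7, 0.0, 4.7, 0.0, 7.2, 20.0, 9.1, 3.2, 10.0, 17.6, 8.0, 14.9.
Cumulative: 18.7, 18.7, 23.4, 23.4, 30.6, 50.6, 59.7, 62.9, 72.9, 90.5, 98.5, 113.4.
The total first reaches 54 DD on day 7.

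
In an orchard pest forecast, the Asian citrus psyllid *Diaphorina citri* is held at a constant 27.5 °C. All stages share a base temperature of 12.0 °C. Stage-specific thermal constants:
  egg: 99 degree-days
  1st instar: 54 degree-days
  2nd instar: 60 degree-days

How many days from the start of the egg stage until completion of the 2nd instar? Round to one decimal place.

13.7 days

Daily accumulation at 27.5 °C = 27.5 − 12.0 = 15.5 DD/day.
Total K = 99 + 54 + 60 = 213 DD.
Total duration = 213 / 15.5 = 13.742 ≈ 13.7 days.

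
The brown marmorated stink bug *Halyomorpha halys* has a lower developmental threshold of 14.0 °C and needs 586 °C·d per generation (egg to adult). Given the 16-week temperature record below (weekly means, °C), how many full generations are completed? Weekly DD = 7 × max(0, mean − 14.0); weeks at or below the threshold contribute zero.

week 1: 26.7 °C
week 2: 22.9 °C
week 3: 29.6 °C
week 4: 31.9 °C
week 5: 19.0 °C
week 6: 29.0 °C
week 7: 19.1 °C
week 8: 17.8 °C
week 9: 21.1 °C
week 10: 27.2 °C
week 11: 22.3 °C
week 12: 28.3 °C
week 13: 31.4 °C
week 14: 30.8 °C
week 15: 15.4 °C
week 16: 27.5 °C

2 generations

Weekly DD (7 × max(0, T̄ − 14.0)): 88.9, 62.3, 109.2, 125.3, 35.0, 105.0, 35.7, 26.6, 49.7, 92.4, 58.1, 100.1, 121.8, 117.6, 9.8, 94.5.
Season total = 1232.0 DD.
Complete generations = ⌊1232.0 / 586⌋ = 2.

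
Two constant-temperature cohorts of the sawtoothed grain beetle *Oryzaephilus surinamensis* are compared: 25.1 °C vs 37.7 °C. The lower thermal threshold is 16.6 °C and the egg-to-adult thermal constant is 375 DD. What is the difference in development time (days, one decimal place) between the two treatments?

At 25.1 °C: 375 / (25.1 − 16.6) = 375 / 8.5 = 44.118 d.
At 37.7 °C: 375 / (37.7 − 16.6) = 375 / 21.1 = 17.773 d.
Difference = |44.118 − 17.773| = 26.345 ≈ 26.3 days.

26.3 days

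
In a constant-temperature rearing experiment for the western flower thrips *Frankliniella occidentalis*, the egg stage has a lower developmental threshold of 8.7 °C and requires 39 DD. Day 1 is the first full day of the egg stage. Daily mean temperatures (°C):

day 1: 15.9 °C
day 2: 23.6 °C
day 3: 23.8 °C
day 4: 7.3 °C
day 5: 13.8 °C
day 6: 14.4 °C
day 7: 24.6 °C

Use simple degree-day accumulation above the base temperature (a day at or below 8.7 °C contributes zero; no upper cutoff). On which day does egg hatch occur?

Daily DD above 8.7 °C: 7.2, 14.9, 15.1, 0.0, 5.1, 5.7, 15.9.
Cumulative: 7.2, 22.1, 37.2, 37.2, 42.3, 48.0, 63.9.
The total first reaches 39 DD on day 5.

day 5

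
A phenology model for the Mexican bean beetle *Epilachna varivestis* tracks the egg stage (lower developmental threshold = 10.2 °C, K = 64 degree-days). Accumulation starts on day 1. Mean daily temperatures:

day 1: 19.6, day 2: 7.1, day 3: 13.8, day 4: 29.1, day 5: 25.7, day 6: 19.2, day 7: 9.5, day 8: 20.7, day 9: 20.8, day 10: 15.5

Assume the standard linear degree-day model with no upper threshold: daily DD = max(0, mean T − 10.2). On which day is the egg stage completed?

Daily DD above 10.2 °C: 9.4, 0.0, 3.6, 18.9, 15.5, 9.0, 0.0, 10.5, 10.6, 5.3.
Cumulative: 9.4, 9.4, 13.0, 31.9, 47.4, 56.4, 56.4, 66.9, 77.5, 82.8.
The total first reaches 64 DD on day 8.

day 8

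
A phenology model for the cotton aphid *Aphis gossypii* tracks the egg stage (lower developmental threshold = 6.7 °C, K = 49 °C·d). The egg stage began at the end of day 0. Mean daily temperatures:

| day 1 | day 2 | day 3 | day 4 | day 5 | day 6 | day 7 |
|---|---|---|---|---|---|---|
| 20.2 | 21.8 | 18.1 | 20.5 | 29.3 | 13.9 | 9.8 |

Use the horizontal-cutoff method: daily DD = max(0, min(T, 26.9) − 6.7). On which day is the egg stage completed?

day 4

Daily DD above 6.7 °C (capped at 20.2): 13.5, 15.1, 11.4, 13.8, 20.2, 7.2, 3.1.
Cumulative: 13.5, 28.6, 40.0, 53.8, 74.0, 81.2, 84.3.
The total first reaches 49 DD on day 4.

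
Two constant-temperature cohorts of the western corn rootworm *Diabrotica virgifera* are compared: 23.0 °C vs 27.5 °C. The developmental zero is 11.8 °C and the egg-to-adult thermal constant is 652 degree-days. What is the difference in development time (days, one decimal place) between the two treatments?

At 23.0 °C: 652 / (23.0 − 11.8) = 652 / 11.2 = 58.214 d.
At 27.5 °C: 652 / (27.5 − 11.8) = 652 / 15.7 = 41.529 d.
Difference = |58.214 − 41.529| = 16.686 ≈ 16.7 days.

16.7 days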